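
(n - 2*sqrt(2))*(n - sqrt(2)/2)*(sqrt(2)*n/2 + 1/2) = sqrt(2)*n^3/2 - 2*n^2 - sqrt(2)*n/4 + 1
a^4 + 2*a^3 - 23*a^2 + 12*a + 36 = (a - 3)*(a - 2)*(a + 1)*(a + 6)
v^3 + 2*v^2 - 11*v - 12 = (v - 3)*(v + 1)*(v + 4)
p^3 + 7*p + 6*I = (p - 3*I)*(p + I)*(p + 2*I)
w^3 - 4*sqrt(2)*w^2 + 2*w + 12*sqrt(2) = (w - 3*sqrt(2))*(w - 2*sqrt(2))*(w + sqrt(2))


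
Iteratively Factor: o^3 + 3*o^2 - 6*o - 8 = (o - 2)*(o^2 + 5*o + 4) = (o - 2)*(o + 4)*(o + 1)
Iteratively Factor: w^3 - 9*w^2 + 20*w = (w - 4)*(w^2 - 5*w) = (w - 5)*(w - 4)*(w)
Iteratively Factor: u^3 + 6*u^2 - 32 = (u + 4)*(u^2 + 2*u - 8) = (u + 4)^2*(u - 2)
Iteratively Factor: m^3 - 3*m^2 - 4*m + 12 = (m - 3)*(m^2 - 4) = (m - 3)*(m + 2)*(m - 2)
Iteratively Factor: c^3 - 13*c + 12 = (c - 1)*(c^2 + c - 12) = (c - 1)*(c + 4)*(c - 3)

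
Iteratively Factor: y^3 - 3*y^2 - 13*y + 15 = (y - 1)*(y^2 - 2*y - 15) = (y - 5)*(y - 1)*(y + 3)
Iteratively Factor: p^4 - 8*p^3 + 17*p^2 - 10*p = (p)*(p^3 - 8*p^2 + 17*p - 10) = p*(p - 2)*(p^2 - 6*p + 5) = p*(p - 5)*(p - 2)*(p - 1)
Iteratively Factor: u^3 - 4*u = (u - 2)*(u^2 + 2*u) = u*(u - 2)*(u + 2)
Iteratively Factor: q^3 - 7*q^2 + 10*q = (q - 2)*(q^2 - 5*q) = (q - 5)*(q - 2)*(q)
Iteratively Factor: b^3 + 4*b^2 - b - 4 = (b + 1)*(b^2 + 3*b - 4) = (b + 1)*(b + 4)*(b - 1)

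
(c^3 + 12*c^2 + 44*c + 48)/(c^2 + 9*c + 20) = (c^2 + 8*c + 12)/(c + 5)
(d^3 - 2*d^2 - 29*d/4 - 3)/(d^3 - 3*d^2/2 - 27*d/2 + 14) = (4*d^2 + 8*d + 3)/(2*(2*d^2 + 5*d - 7))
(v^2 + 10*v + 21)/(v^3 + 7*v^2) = (v + 3)/v^2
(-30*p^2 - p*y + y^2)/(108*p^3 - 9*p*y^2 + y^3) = (5*p + y)/(-18*p^2 - 3*p*y + y^2)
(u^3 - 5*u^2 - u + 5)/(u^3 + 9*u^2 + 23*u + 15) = (u^2 - 6*u + 5)/(u^2 + 8*u + 15)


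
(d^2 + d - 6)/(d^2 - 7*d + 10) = (d + 3)/(d - 5)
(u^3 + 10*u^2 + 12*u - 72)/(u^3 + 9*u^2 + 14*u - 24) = (u^2 + 4*u - 12)/(u^2 + 3*u - 4)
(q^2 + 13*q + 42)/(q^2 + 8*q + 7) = (q + 6)/(q + 1)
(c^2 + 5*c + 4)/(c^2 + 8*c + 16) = (c + 1)/(c + 4)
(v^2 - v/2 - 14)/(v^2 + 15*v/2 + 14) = (v - 4)/(v + 4)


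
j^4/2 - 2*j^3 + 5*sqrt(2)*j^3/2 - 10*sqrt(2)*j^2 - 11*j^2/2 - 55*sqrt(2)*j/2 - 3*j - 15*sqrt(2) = (j/2 + 1/2)*(j - 6)*(j + 1)*(j + 5*sqrt(2))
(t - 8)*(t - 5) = t^2 - 13*t + 40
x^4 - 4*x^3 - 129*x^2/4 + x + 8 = (x - 8)*(x - 1/2)*(x + 1/2)*(x + 4)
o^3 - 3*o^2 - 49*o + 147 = (o - 7)*(o - 3)*(o + 7)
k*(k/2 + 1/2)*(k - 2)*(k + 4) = k^4/2 + 3*k^3/2 - 3*k^2 - 4*k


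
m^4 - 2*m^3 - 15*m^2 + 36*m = m*(m - 3)^2*(m + 4)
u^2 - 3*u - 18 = (u - 6)*(u + 3)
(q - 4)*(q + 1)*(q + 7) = q^3 + 4*q^2 - 25*q - 28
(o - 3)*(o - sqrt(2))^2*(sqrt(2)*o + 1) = sqrt(2)*o^4 - 3*sqrt(2)*o^3 - 3*o^3 + 9*o^2 + 2*o - 6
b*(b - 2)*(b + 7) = b^3 + 5*b^2 - 14*b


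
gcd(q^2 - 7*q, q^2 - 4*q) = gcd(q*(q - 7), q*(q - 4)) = q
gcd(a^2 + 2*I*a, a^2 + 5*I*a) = a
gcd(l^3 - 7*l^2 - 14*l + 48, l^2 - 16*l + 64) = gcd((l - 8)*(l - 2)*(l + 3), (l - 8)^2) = l - 8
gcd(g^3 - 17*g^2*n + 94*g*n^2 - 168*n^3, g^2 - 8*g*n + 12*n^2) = g - 6*n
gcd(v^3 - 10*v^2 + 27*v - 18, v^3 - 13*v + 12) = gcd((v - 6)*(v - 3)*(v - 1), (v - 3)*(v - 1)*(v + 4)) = v^2 - 4*v + 3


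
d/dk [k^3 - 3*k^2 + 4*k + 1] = 3*k^2 - 6*k + 4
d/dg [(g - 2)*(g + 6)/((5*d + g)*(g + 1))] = (-(5*d + g)*(g - 2)*(g + 6) + 2*(5*d + g)*(g + 1)*(g + 2) - (g - 2)*(g + 1)*(g + 6))/((5*d + g)^2*(g + 1)^2)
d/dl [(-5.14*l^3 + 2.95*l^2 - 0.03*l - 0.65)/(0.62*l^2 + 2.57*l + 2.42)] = (-3.1868*l^4 - 26.4196*l^3 - 29.7163*l^2 + 15.084*l + 1.5979)/(0.3844*l^4 + 3.1868*l^3 + 9.6057*l^2 + 12.4388*l + 5.8564)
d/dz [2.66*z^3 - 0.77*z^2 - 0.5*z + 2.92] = 7.98*z^2 - 1.54*z - 0.5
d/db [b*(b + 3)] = 2*b + 3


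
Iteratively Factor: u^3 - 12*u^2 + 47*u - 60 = (u - 3)*(u^2 - 9*u + 20) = (u - 4)*(u - 3)*(u - 5)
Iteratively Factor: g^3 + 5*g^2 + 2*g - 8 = (g + 4)*(g^2 + g - 2) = (g + 2)*(g + 4)*(g - 1)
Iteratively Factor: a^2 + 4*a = (a + 4)*(a)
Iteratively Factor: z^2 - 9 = (z + 3)*(z - 3)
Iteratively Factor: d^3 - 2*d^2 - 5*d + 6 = (d - 1)*(d^2 - d - 6) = (d - 3)*(d - 1)*(d + 2)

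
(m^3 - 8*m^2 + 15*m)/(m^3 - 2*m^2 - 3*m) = (m - 5)/(m + 1)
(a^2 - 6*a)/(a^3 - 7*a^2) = (a - 6)/(a*(a - 7))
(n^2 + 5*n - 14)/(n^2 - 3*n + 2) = (n + 7)/(n - 1)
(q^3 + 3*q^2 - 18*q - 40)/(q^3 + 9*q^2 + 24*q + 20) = (q - 4)/(q + 2)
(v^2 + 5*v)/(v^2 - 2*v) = (v + 5)/(v - 2)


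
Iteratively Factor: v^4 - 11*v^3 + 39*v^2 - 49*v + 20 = (v - 1)*(v^3 - 10*v^2 + 29*v - 20) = (v - 4)*(v - 1)*(v^2 - 6*v + 5) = (v - 4)*(v - 1)^2*(v - 5)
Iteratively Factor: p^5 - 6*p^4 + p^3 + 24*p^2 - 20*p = (p - 5)*(p^4 - p^3 - 4*p^2 + 4*p) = (p - 5)*(p - 2)*(p^3 + p^2 - 2*p) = (p - 5)*(p - 2)*(p + 2)*(p^2 - p) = p*(p - 5)*(p - 2)*(p + 2)*(p - 1)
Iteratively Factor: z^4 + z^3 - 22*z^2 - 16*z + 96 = (z + 3)*(z^3 - 2*z^2 - 16*z + 32) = (z + 3)*(z + 4)*(z^2 - 6*z + 8) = (z - 4)*(z + 3)*(z + 4)*(z - 2)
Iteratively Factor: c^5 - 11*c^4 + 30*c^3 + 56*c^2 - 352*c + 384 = (c + 3)*(c^4 - 14*c^3 + 72*c^2 - 160*c + 128) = (c - 4)*(c + 3)*(c^3 - 10*c^2 + 32*c - 32) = (c - 4)^2*(c + 3)*(c^2 - 6*c + 8) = (c - 4)^2*(c - 2)*(c + 3)*(c - 4)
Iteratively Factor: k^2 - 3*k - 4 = (k + 1)*(k - 4)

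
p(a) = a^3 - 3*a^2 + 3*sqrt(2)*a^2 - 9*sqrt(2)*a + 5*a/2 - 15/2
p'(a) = 3*a^2 - 6*a + 6*sqrt(2)*a - 9*sqrt(2) + 5/2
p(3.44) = 12.73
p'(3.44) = 33.82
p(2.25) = -12.83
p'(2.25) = 10.55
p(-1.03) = 3.26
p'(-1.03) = -9.61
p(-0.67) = -0.39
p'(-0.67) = -10.55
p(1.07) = -15.80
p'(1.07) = -4.13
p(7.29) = 371.40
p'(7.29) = 167.32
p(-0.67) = -0.39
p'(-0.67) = -10.55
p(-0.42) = -3.06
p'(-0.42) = -10.74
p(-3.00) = 7.37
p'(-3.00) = 9.32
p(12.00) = 1776.71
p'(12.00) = 451.60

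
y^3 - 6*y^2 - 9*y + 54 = (y - 6)*(y - 3)*(y + 3)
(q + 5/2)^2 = q^2 + 5*q + 25/4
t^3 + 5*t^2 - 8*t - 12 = (t - 2)*(t + 1)*(t + 6)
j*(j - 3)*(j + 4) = j^3 + j^2 - 12*j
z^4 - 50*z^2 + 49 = (z - 7)*(z - 1)*(z + 1)*(z + 7)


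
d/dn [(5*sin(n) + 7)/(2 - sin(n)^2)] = (5*sin(n)^2 + 14*sin(n) + 10)*cos(n)/(sin(n)^2 - 2)^2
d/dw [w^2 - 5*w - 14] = 2*w - 5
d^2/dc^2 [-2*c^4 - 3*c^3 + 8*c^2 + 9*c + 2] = -24*c^2 - 18*c + 16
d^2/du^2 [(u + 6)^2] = 2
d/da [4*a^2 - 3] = 8*a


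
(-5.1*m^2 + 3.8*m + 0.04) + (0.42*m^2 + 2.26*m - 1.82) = -4.68*m^2 + 6.06*m - 1.78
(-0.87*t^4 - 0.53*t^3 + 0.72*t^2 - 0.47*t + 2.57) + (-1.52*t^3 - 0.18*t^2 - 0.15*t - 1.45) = -0.87*t^4 - 2.05*t^3 + 0.54*t^2 - 0.62*t + 1.12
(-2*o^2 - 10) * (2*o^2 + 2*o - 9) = -4*o^4 - 4*o^3 - 2*o^2 - 20*o + 90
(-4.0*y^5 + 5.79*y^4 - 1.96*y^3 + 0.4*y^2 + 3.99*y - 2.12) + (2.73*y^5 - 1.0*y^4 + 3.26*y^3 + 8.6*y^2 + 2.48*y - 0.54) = -1.27*y^5 + 4.79*y^4 + 1.3*y^3 + 9.0*y^2 + 6.47*y - 2.66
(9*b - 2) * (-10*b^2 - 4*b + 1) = -90*b^3 - 16*b^2 + 17*b - 2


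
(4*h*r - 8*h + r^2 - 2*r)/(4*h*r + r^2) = (r - 2)/r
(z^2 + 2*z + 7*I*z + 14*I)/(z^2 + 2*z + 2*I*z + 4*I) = (z + 7*I)/(z + 2*I)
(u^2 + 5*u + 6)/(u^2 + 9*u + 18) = (u + 2)/(u + 6)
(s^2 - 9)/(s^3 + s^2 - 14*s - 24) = (s - 3)/(s^2 - 2*s - 8)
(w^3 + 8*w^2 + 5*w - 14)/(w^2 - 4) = (w^2 + 6*w - 7)/(w - 2)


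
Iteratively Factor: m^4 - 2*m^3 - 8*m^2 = (m)*(m^3 - 2*m^2 - 8*m) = m*(m + 2)*(m^2 - 4*m) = m^2*(m + 2)*(m - 4)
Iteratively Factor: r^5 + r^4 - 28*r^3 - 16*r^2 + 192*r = (r - 4)*(r^4 + 5*r^3 - 8*r^2 - 48*r) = (r - 4)*(r + 4)*(r^3 + r^2 - 12*r) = (r - 4)*(r - 3)*(r + 4)*(r^2 + 4*r) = r*(r - 4)*(r - 3)*(r + 4)*(r + 4)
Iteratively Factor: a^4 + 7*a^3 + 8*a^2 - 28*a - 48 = (a + 4)*(a^3 + 3*a^2 - 4*a - 12) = (a - 2)*(a + 4)*(a^2 + 5*a + 6) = (a - 2)*(a + 2)*(a + 4)*(a + 3)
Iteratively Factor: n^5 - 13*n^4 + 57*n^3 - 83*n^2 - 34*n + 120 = (n + 1)*(n^4 - 14*n^3 + 71*n^2 - 154*n + 120) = (n - 2)*(n + 1)*(n^3 - 12*n^2 + 47*n - 60) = (n - 4)*(n - 2)*(n + 1)*(n^2 - 8*n + 15) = (n - 5)*(n - 4)*(n - 2)*(n + 1)*(n - 3)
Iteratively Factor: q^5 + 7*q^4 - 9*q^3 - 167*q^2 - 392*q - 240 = (q + 4)*(q^4 + 3*q^3 - 21*q^2 - 83*q - 60) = (q + 3)*(q + 4)*(q^3 - 21*q - 20) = (q + 3)*(q + 4)^2*(q^2 - 4*q - 5) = (q - 5)*(q + 3)*(q + 4)^2*(q + 1)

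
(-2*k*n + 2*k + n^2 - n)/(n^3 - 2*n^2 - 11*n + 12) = (-2*k + n)/(n^2 - n - 12)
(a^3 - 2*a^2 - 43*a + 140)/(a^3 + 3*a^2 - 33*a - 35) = (a - 4)/(a + 1)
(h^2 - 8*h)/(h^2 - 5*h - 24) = h/(h + 3)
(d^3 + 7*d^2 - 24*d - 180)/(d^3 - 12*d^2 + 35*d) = (d^2 + 12*d + 36)/(d*(d - 7))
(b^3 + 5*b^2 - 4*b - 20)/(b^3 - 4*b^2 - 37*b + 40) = (b^2 - 4)/(b^2 - 9*b + 8)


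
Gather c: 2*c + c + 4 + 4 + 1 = 3*c + 9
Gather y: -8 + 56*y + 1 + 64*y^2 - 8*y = 64*y^2 + 48*y - 7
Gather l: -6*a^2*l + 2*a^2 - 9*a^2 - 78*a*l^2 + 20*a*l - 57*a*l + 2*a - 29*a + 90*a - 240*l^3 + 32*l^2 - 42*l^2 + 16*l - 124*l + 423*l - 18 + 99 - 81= -7*a^2 + 63*a - 240*l^3 + l^2*(-78*a - 10) + l*(-6*a^2 - 37*a + 315)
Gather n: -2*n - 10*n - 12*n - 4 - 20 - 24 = -24*n - 48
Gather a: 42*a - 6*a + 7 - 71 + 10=36*a - 54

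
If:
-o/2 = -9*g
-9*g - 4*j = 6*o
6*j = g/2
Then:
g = 0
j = 0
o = 0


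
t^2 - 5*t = t*(t - 5)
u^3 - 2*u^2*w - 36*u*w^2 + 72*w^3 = (u - 6*w)*(u - 2*w)*(u + 6*w)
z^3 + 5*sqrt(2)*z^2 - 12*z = z*(z - sqrt(2))*(z + 6*sqrt(2))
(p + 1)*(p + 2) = p^2 + 3*p + 2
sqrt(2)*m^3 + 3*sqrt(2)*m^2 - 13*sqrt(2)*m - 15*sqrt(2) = (m - 3)*(m + 5)*(sqrt(2)*m + sqrt(2))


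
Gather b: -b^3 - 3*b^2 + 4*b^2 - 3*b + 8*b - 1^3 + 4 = -b^3 + b^2 + 5*b + 3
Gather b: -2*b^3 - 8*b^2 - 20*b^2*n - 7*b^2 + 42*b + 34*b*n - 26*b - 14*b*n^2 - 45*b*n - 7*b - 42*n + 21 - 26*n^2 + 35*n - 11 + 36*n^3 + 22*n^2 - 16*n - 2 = -2*b^3 + b^2*(-20*n - 15) + b*(-14*n^2 - 11*n + 9) + 36*n^3 - 4*n^2 - 23*n + 8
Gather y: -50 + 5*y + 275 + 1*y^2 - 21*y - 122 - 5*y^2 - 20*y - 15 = -4*y^2 - 36*y + 88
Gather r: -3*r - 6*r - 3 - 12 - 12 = -9*r - 27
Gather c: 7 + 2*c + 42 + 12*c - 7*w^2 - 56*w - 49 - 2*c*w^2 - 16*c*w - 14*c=c*(-2*w^2 - 16*w) - 7*w^2 - 56*w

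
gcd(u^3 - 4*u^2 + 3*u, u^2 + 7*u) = u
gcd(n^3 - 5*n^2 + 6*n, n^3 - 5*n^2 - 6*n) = n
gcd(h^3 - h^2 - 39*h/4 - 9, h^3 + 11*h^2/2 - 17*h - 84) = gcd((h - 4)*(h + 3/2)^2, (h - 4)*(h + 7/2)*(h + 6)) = h - 4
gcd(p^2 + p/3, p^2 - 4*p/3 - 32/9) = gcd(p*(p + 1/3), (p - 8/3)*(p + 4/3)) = 1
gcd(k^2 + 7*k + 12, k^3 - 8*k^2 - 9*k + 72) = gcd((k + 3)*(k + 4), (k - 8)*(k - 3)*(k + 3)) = k + 3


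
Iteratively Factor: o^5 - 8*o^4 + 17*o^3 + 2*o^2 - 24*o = (o + 1)*(o^4 - 9*o^3 + 26*o^2 - 24*o) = (o - 2)*(o + 1)*(o^3 - 7*o^2 + 12*o) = (o - 3)*(o - 2)*(o + 1)*(o^2 - 4*o) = o*(o - 3)*(o - 2)*(o + 1)*(o - 4)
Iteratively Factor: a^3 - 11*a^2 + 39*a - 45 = (a - 5)*(a^2 - 6*a + 9) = (a - 5)*(a - 3)*(a - 3)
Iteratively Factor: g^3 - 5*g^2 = (g - 5)*(g^2) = g*(g - 5)*(g)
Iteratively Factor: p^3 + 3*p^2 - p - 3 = (p + 1)*(p^2 + 2*p - 3) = (p + 1)*(p + 3)*(p - 1)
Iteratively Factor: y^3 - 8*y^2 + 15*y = (y - 5)*(y^2 - 3*y) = y*(y - 5)*(y - 3)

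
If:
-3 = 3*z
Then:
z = -1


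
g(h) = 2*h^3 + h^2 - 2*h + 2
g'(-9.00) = 466.00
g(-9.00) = -1357.00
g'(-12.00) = 838.00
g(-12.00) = -3286.00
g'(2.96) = 56.49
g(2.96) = 56.71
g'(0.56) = 1.00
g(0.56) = 1.54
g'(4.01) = 102.50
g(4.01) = 139.02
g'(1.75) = 19.88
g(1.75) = 12.28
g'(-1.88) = 15.45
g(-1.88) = -3.99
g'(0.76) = 2.99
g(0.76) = 1.94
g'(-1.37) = 6.52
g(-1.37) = 1.47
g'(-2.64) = 34.54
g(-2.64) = -22.55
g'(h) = 6*h^2 + 2*h - 2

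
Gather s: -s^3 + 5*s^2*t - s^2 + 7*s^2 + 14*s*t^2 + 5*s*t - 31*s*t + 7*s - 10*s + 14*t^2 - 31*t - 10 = -s^3 + s^2*(5*t + 6) + s*(14*t^2 - 26*t - 3) + 14*t^2 - 31*t - 10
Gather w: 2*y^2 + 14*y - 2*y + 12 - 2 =2*y^2 + 12*y + 10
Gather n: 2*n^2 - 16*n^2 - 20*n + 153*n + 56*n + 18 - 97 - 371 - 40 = -14*n^2 + 189*n - 490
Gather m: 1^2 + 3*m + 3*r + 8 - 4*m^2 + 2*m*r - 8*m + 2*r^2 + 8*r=-4*m^2 + m*(2*r - 5) + 2*r^2 + 11*r + 9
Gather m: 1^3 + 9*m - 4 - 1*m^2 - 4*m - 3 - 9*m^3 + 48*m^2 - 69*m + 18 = -9*m^3 + 47*m^2 - 64*m + 12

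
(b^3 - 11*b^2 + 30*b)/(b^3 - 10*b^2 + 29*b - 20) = b*(b - 6)/(b^2 - 5*b + 4)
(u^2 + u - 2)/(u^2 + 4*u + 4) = (u - 1)/(u + 2)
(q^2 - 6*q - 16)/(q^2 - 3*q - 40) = (q + 2)/(q + 5)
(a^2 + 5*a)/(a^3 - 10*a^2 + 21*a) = (a + 5)/(a^2 - 10*a + 21)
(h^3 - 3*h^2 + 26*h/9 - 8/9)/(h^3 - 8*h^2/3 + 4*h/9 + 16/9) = (3*h^2 - 5*h + 2)/(3*h^2 - 4*h - 4)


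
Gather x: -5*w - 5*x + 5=-5*w - 5*x + 5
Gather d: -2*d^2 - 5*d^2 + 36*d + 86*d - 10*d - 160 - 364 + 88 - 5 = -7*d^2 + 112*d - 441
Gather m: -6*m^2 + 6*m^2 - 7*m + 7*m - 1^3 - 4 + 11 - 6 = 0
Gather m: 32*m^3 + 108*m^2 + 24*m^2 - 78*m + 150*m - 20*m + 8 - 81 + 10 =32*m^3 + 132*m^2 + 52*m - 63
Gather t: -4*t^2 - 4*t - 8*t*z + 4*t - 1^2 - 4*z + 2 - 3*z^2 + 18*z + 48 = -4*t^2 - 8*t*z - 3*z^2 + 14*z + 49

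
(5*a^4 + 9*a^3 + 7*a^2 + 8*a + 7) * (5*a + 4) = 25*a^5 + 65*a^4 + 71*a^3 + 68*a^2 + 67*a + 28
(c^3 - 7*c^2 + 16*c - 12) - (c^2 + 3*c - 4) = c^3 - 8*c^2 + 13*c - 8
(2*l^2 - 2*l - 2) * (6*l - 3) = 12*l^3 - 18*l^2 - 6*l + 6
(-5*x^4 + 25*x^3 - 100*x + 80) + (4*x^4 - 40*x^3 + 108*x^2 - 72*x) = -x^4 - 15*x^3 + 108*x^2 - 172*x + 80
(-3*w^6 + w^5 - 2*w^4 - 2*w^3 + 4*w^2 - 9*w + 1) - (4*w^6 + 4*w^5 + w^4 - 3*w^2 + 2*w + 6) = -7*w^6 - 3*w^5 - 3*w^4 - 2*w^3 + 7*w^2 - 11*w - 5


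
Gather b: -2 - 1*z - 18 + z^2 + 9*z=z^2 + 8*z - 20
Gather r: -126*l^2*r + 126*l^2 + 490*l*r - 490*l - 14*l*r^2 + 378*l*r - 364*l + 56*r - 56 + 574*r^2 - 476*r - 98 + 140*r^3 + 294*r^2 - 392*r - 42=126*l^2 - 854*l + 140*r^3 + r^2*(868 - 14*l) + r*(-126*l^2 + 868*l - 812) - 196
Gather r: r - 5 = r - 5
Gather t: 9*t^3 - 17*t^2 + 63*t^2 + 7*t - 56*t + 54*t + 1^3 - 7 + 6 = 9*t^3 + 46*t^2 + 5*t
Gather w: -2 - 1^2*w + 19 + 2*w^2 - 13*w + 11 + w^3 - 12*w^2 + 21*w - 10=w^3 - 10*w^2 + 7*w + 18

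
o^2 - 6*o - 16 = (o - 8)*(o + 2)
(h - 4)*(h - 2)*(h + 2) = h^3 - 4*h^2 - 4*h + 16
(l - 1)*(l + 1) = l^2 - 1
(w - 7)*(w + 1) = w^2 - 6*w - 7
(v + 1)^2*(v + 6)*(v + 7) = v^4 + 15*v^3 + 69*v^2 + 97*v + 42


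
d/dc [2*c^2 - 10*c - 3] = 4*c - 10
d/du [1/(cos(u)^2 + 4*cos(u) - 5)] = 2*(cos(u) + 2)*sin(u)/(cos(u)^2 + 4*cos(u) - 5)^2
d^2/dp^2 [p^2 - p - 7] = 2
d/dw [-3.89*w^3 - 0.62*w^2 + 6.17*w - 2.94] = -11.67*w^2 - 1.24*w + 6.17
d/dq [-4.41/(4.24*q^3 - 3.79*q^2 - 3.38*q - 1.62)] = (56.0952*q^2 - 33.4278*q - 14.9058)/(-4.24*q^3 + 3.79*q^2 + 3.38*q + 1.62)^2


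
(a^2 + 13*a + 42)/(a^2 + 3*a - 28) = (a + 6)/(a - 4)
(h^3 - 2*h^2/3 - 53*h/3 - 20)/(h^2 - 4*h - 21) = (3*h^2 - 11*h - 20)/(3*(h - 7))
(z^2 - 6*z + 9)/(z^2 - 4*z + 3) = (z - 3)/(z - 1)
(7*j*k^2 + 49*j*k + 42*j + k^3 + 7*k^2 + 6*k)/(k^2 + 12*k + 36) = (7*j*k + 7*j + k^2 + k)/(k + 6)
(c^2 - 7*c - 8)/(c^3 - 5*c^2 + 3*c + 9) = (c - 8)/(c^2 - 6*c + 9)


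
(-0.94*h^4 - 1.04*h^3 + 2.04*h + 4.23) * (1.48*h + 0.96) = -1.3912*h^5 - 2.4416*h^4 - 0.9984*h^3 + 3.0192*h^2 + 8.2188*h + 4.0608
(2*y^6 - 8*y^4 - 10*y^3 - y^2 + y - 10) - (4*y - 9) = 2*y^6 - 8*y^4 - 10*y^3 - y^2 - 3*y - 1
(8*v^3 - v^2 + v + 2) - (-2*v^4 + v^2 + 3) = 2*v^4 + 8*v^3 - 2*v^2 + v - 1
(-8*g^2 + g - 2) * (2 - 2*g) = 16*g^3 - 18*g^2 + 6*g - 4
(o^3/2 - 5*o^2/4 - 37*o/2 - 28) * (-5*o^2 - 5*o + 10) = -5*o^5/2 + 15*o^4/4 + 415*o^3/4 + 220*o^2 - 45*o - 280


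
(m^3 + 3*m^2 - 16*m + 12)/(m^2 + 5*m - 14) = (m^2 + 5*m - 6)/(m + 7)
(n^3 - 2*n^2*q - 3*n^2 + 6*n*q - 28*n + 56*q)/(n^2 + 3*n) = (n^3 - 2*n^2*q - 3*n^2 + 6*n*q - 28*n + 56*q)/(n*(n + 3))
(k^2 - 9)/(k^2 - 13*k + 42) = (k^2 - 9)/(k^2 - 13*k + 42)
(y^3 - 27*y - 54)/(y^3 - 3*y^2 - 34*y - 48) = (y^2 - 3*y - 18)/(y^2 - 6*y - 16)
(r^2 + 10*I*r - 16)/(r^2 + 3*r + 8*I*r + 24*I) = (r + 2*I)/(r + 3)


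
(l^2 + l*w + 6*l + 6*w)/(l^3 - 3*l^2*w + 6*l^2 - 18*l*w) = (-l - w)/(l*(-l + 3*w))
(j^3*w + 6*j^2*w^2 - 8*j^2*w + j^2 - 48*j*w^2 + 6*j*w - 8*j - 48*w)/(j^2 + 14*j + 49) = (j^3*w + 6*j^2*w^2 - 8*j^2*w + j^2 - 48*j*w^2 + 6*j*w - 8*j - 48*w)/(j^2 + 14*j + 49)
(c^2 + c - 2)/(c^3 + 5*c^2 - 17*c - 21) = (c^2 + c - 2)/(c^3 + 5*c^2 - 17*c - 21)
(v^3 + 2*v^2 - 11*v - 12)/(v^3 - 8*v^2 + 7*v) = (v^3 + 2*v^2 - 11*v - 12)/(v*(v^2 - 8*v + 7))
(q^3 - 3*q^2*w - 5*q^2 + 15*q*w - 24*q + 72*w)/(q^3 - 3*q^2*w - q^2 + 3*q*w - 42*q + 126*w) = (q^2 - 5*q - 24)/(q^2 - q - 42)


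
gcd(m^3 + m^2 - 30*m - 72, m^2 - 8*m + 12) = m - 6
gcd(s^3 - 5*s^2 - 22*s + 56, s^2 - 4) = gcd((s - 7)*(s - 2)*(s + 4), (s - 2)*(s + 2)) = s - 2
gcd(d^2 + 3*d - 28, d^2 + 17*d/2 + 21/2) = d + 7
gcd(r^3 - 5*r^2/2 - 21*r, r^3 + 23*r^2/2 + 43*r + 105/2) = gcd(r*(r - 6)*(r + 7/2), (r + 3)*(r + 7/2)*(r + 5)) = r + 7/2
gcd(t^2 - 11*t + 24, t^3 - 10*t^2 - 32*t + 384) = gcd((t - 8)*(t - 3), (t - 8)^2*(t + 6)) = t - 8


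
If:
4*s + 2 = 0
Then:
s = -1/2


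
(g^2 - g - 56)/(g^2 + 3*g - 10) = (g^2 - g - 56)/(g^2 + 3*g - 10)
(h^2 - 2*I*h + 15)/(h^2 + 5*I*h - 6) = (h - 5*I)/(h + 2*I)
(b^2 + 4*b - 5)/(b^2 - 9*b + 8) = (b + 5)/(b - 8)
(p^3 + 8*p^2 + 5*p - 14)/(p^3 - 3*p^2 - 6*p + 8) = (p + 7)/(p - 4)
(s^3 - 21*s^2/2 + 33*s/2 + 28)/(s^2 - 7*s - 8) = s - 7/2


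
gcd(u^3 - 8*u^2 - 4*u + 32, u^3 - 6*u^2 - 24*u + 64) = u^2 - 10*u + 16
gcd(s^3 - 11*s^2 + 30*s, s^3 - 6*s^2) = s^2 - 6*s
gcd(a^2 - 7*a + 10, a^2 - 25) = a - 5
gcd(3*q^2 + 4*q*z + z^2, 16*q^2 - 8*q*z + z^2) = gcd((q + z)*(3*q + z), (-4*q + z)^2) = 1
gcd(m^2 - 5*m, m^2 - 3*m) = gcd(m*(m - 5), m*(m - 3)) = m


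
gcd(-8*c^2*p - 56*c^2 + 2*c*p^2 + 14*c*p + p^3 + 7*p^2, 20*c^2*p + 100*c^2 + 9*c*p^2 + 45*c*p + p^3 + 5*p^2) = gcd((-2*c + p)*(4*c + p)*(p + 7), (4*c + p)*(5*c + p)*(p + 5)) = 4*c + p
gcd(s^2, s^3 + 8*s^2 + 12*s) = s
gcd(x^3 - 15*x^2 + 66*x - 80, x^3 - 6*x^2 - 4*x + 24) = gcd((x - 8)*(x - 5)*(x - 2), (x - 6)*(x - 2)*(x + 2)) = x - 2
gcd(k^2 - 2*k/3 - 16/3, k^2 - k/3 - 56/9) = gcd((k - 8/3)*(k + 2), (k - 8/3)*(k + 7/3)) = k - 8/3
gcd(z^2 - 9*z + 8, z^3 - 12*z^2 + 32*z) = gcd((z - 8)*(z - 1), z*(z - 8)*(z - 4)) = z - 8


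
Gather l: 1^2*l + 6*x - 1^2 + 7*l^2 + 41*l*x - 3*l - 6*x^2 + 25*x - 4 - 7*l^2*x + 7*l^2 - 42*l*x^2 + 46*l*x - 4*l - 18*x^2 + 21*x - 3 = l^2*(14 - 7*x) + l*(-42*x^2 + 87*x - 6) - 24*x^2 + 52*x - 8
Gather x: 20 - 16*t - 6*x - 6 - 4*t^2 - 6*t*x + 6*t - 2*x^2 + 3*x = -4*t^2 - 10*t - 2*x^2 + x*(-6*t - 3) + 14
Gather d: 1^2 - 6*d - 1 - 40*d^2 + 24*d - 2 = -40*d^2 + 18*d - 2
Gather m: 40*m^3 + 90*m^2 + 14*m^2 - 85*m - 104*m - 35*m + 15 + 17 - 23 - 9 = 40*m^3 + 104*m^2 - 224*m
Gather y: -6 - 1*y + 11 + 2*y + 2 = y + 7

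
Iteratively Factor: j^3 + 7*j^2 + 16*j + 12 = (j + 3)*(j^2 + 4*j + 4) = (j + 2)*(j + 3)*(j + 2)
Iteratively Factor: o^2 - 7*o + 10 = (o - 5)*(o - 2)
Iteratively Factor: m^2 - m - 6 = (m - 3)*(m + 2)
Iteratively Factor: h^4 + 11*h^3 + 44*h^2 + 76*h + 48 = (h + 3)*(h^3 + 8*h^2 + 20*h + 16) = (h + 2)*(h + 3)*(h^2 + 6*h + 8) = (h + 2)^2*(h + 3)*(h + 4)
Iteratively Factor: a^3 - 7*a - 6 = (a - 3)*(a^2 + 3*a + 2) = (a - 3)*(a + 1)*(a + 2)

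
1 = 1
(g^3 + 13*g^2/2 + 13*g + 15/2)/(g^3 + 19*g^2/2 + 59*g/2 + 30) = (g + 1)/(g + 4)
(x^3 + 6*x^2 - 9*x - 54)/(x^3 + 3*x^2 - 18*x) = (x + 3)/x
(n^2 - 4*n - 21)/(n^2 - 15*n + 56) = (n + 3)/(n - 8)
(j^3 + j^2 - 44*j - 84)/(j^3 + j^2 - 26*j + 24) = (j^2 - 5*j - 14)/(j^2 - 5*j + 4)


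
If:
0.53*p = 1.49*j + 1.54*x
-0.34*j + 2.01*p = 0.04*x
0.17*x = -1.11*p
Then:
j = 0.00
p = 0.00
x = 0.00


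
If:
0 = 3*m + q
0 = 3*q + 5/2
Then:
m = 5/18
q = -5/6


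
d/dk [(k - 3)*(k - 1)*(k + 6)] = 3*k^2 + 4*k - 21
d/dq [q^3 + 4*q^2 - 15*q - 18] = 3*q^2 + 8*q - 15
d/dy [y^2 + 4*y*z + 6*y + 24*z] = 2*y + 4*z + 6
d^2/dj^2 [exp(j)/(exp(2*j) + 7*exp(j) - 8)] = (exp(4*j) - 7*exp(3*j) + 48*exp(2*j) + 56*exp(j) + 64)*exp(j)/(exp(6*j) + 21*exp(5*j) + 123*exp(4*j) + 7*exp(3*j) - 984*exp(2*j) + 1344*exp(j) - 512)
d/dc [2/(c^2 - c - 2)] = 2*(1 - 2*c)/(-c^2 + c + 2)^2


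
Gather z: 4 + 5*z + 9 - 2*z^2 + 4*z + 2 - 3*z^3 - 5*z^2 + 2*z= -3*z^3 - 7*z^2 + 11*z + 15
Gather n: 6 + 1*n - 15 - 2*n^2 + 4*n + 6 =-2*n^2 + 5*n - 3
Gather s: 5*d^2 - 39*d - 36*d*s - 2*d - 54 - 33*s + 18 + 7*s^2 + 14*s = 5*d^2 - 41*d + 7*s^2 + s*(-36*d - 19) - 36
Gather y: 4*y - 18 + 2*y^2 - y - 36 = 2*y^2 + 3*y - 54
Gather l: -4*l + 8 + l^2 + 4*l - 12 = l^2 - 4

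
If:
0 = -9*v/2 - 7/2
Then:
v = -7/9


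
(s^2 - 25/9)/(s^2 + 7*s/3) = (9*s^2 - 25)/(3*s*(3*s + 7))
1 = 1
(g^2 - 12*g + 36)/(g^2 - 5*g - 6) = (g - 6)/(g + 1)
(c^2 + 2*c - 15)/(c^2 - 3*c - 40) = (c - 3)/(c - 8)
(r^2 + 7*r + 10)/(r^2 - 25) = (r + 2)/(r - 5)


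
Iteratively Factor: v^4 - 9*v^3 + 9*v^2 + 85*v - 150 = (v + 3)*(v^3 - 12*v^2 + 45*v - 50) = (v - 5)*(v + 3)*(v^2 - 7*v + 10) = (v - 5)^2*(v + 3)*(v - 2)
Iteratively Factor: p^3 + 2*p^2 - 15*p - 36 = (p + 3)*(p^2 - p - 12) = (p + 3)^2*(p - 4)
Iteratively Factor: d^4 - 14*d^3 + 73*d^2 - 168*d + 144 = (d - 4)*(d^3 - 10*d^2 + 33*d - 36) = (d - 4)*(d - 3)*(d^2 - 7*d + 12) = (d - 4)*(d - 3)^2*(d - 4)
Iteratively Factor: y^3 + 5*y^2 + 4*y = (y + 1)*(y^2 + 4*y) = (y + 1)*(y + 4)*(y)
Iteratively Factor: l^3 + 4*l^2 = (l)*(l^2 + 4*l) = l*(l + 4)*(l)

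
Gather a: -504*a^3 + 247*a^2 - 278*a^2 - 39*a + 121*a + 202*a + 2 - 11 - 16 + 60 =-504*a^3 - 31*a^2 + 284*a + 35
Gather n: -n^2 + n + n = -n^2 + 2*n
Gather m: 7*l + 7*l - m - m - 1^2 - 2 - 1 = 14*l - 2*m - 4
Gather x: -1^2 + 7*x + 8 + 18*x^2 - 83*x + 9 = 18*x^2 - 76*x + 16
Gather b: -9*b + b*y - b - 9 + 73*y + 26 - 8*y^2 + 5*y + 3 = b*(y - 10) - 8*y^2 + 78*y + 20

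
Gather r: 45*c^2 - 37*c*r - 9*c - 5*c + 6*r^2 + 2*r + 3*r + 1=45*c^2 - 14*c + 6*r^2 + r*(5 - 37*c) + 1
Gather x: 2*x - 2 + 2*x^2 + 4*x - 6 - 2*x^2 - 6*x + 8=0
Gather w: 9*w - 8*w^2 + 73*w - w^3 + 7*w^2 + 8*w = -w^3 - w^2 + 90*w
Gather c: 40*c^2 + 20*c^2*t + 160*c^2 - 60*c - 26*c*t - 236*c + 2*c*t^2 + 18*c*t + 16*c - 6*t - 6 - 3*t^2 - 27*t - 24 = c^2*(20*t + 200) + c*(2*t^2 - 8*t - 280) - 3*t^2 - 33*t - 30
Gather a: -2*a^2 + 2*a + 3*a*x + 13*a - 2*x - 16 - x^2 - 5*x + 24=-2*a^2 + a*(3*x + 15) - x^2 - 7*x + 8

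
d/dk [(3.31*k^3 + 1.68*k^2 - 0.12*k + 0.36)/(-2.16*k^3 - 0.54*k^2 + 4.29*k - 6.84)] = (1.8414*k^4 + 27.8814*k^3 - 58.446*k^2 - 22.5936*k - 0.7236)/(4.6656*k^6 + 2.3328*k^5 - 18.2412*k^4 + 24.9156*k^3 + 25.7913*k^2 - 58.6872*k + 46.7856)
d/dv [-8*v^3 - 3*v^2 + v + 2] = -24*v^2 - 6*v + 1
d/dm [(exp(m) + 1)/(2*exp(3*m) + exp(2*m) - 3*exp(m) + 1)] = (-(exp(m) + 1)*(6*exp(2*m) + 2*exp(m) - 3) + 2*exp(3*m) + exp(2*m) - 3*exp(m) + 1)*exp(m)/(2*exp(3*m) + exp(2*m) - 3*exp(m) + 1)^2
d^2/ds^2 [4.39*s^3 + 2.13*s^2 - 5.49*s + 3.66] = 26.34*s + 4.26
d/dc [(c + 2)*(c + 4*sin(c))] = c + (c + 2)*(4*cos(c) + 1) + 4*sin(c)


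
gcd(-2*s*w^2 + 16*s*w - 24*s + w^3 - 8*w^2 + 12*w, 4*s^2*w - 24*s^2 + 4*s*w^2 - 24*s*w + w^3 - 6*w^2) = w - 6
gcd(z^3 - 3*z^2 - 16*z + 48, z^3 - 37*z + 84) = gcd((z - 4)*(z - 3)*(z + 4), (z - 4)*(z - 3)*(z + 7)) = z^2 - 7*z + 12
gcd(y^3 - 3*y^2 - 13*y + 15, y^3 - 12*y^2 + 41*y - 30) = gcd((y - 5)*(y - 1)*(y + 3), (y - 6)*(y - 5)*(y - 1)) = y^2 - 6*y + 5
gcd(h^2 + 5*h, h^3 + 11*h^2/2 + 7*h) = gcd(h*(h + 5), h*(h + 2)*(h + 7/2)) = h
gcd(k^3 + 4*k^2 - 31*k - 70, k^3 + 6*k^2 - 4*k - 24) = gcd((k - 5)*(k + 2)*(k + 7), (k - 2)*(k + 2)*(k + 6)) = k + 2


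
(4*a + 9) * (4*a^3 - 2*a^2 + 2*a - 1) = 16*a^4 + 28*a^3 - 10*a^2 + 14*a - 9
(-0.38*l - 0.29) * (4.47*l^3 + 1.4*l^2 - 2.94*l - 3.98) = -1.6986*l^4 - 1.8283*l^3 + 0.7112*l^2 + 2.365*l + 1.1542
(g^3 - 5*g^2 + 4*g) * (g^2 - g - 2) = g^5 - 6*g^4 + 7*g^3 + 6*g^2 - 8*g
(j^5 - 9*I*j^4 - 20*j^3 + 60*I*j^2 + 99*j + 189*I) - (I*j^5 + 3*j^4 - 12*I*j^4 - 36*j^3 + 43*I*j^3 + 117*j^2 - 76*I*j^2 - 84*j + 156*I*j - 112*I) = j^5 - I*j^5 - 3*j^4 + 3*I*j^4 + 16*j^3 - 43*I*j^3 - 117*j^2 + 136*I*j^2 + 183*j - 156*I*j + 301*I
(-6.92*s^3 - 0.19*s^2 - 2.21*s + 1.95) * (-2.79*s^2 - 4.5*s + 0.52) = 19.3068*s^5 + 31.6701*s^4 + 3.4225*s^3 + 4.4057*s^2 - 9.9242*s + 1.014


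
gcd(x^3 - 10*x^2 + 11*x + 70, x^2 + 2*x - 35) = x - 5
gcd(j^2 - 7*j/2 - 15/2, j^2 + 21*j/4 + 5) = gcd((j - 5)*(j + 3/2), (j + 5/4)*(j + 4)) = 1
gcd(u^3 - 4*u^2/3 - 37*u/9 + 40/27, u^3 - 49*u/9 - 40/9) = u^2 - u - 40/9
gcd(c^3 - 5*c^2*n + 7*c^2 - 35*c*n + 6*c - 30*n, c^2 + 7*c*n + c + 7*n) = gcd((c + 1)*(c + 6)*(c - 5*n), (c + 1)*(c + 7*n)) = c + 1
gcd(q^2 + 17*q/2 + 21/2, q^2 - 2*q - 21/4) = q + 3/2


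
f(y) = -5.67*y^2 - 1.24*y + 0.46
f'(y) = -11.34*y - 1.24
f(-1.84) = -16.45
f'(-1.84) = 19.63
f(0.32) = -0.52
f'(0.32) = -4.87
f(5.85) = -200.84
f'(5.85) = -67.58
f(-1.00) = -3.97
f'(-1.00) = 10.10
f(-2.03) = -20.39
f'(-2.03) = 21.78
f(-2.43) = -30.01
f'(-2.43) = 26.32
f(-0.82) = -2.34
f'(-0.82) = 8.06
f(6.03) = -213.18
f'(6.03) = -69.62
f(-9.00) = -447.65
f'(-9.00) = 100.82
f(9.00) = -469.97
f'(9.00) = -103.30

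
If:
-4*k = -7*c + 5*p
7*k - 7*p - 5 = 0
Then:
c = 9*p/7 + 20/49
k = p + 5/7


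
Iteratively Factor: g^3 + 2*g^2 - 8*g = (g)*(g^2 + 2*g - 8) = g*(g + 4)*(g - 2)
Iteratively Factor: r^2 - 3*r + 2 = (r - 1)*(r - 2)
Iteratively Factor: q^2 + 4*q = (q + 4)*(q)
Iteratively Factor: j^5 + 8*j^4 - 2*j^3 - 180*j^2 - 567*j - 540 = (j + 3)*(j^4 + 5*j^3 - 17*j^2 - 129*j - 180) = (j + 3)^2*(j^3 + 2*j^2 - 23*j - 60) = (j - 5)*(j + 3)^2*(j^2 + 7*j + 12) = (j - 5)*(j + 3)^2*(j + 4)*(j + 3)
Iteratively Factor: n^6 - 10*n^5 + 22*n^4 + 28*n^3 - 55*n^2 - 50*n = (n)*(n^5 - 10*n^4 + 22*n^3 + 28*n^2 - 55*n - 50) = n*(n - 2)*(n^4 - 8*n^3 + 6*n^2 + 40*n + 25) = n*(n - 5)*(n - 2)*(n^3 - 3*n^2 - 9*n - 5) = n*(n - 5)^2*(n - 2)*(n^2 + 2*n + 1) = n*(n - 5)^2*(n - 2)*(n + 1)*(n + 1)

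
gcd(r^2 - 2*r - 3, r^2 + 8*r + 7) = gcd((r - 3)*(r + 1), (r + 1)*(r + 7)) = r + 1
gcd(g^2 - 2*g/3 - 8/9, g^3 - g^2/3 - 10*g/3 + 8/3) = g - 4/3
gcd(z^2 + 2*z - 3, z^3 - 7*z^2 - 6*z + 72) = z + 3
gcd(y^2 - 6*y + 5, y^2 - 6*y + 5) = y^2 - 6*y + 5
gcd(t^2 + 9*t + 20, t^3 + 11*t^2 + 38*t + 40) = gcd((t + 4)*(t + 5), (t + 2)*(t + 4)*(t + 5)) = t^2 + 9*t + 20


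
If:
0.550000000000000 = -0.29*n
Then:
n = -1.90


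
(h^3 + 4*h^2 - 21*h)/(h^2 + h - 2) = h*(h^2 + 4*h - 21)/(h^2 + h - 2)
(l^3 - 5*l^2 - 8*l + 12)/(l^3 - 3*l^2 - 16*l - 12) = (l - 1)/(l + 1)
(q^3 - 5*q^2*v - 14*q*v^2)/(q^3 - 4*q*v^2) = (q - 7*v)/(q - 2*v)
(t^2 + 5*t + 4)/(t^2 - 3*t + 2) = (t^2 + 5*t + 4)/(t^2 - 3*t + 2)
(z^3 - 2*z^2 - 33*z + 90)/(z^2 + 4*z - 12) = (z^2 - 8*z + 15)/(z - 2)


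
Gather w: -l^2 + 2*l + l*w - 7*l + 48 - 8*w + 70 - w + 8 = -l^2 - 5*l + w*(l - 9) + 126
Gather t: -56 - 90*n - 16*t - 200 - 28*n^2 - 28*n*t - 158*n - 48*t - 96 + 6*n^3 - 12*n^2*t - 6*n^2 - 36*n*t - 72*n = 6*n^3 - 34*n^2 - 320*n + t*(-12*n^2 - 64*n - 64) - 352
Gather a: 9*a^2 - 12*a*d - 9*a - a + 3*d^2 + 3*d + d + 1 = 9*a^2 + a*(-12*d - 10) + 3*d^2 + 4*d + 1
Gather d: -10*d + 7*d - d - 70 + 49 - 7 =-4*d - 28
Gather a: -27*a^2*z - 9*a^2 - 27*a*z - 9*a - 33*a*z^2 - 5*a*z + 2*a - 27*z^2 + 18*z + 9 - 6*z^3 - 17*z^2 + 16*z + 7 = a^2*(-27*z - 9) + a*(-33*z^2 - 32*z - 7) - 6*z^3 - 44*z^2 + 34*z + 16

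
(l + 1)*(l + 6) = l^2 + 7*l + 6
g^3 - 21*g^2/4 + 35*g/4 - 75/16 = (g - 5/2)*(g - 3/2)*(g - 5/4)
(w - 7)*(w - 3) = w^2 - 10*w + 21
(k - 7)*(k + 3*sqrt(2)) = k^2 - 7*k + 3*sqrt(2)*k - 21*sqrt(2)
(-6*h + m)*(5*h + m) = -30*h^2 - h*m + m^2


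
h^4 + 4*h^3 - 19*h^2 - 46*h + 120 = (h - 3)*(h - 2)*(h + 4)*(h + 5)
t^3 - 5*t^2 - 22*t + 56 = (t - 7)*(t - 2)*(t + 4)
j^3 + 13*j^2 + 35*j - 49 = (j - 1)*(j + 7)^2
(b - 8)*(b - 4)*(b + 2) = b^3 - 10*b^2 + 8*b + 64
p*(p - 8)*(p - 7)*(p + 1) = p^4 - 14*p^3 + 41*p^2 + 56*p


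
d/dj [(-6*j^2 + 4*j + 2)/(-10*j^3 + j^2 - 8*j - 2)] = 4*(-15*j^4 + 20*j^3 + 26*j^2 + 5*j + 2)/(100*j^6 - 20*j^5 + 161*j^4 + 24*j^3 + 60*j^2 + 32*j + 4)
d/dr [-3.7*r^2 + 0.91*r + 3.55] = 0.91 - 7.4*r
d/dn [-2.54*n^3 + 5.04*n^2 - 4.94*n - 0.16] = -7.62*n^2 + 10.08*n - 4.94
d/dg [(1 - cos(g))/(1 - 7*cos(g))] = -6*sin(g)/(7*cos(g) - 1)^2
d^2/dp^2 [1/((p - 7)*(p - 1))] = 2*((p - 7)^2 + (p - 7)*(p - 1) + (p - 1)^2)/((p - 7)^3*(p - 1)^3)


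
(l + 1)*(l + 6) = l^2 + 7*l + 6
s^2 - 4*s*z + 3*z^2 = (s - 3*z)*(s - z)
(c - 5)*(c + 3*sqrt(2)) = c^2 - 5*c + 3*sqrt(2)*c - 15*sqrt(2)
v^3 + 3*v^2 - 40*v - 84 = (v - 6)*(v + 2)*(v + 7)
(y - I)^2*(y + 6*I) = y^3 + 4*I*y^2 + 11*y - 6*I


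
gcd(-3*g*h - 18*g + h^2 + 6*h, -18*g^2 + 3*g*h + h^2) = 3*g - h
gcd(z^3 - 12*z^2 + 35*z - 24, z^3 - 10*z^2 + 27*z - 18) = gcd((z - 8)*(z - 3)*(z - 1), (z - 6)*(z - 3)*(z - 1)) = z^2 - 4*z + 3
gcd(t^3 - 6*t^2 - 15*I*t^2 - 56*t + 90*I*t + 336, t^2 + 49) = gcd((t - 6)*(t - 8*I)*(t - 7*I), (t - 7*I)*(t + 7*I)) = t - 7*I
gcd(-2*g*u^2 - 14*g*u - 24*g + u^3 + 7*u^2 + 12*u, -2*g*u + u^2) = -2*g + u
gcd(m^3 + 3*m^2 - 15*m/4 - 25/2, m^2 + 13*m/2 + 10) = m + 5/2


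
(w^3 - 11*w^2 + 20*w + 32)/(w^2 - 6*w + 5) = (w^3 - 11*w^2 + 20*w + 32)/(w^2 - 6*w + 5)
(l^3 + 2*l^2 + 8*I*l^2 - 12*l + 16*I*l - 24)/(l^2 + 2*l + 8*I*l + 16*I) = (l^2 + 8*I*l - 12)/(l + 8*I)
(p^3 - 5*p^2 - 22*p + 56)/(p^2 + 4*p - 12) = (p^2 - 3*p - 28)/(p + 6)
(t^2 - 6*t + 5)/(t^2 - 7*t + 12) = (t^2 - 6*t + 5)/(t^2 - 7*t + 12)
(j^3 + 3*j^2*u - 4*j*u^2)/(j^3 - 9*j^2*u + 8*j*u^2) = (-j - 4*u)/(-j + 8*u)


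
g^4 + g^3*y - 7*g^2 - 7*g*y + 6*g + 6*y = (g - 2)*(g - 1)*(g + 3)*(g + y)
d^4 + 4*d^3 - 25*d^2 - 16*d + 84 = (d - 3)*(d - 2)*(d + 2)*(d + 7)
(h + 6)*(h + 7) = h^2 + 13*h + 42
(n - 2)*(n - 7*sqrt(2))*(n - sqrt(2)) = n^3 - 8*sqrt(2)*n^2 - 2*n^2 + 14*n + 16*sqrt(2)*n - 28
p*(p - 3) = p^2 - 3*p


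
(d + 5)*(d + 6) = d^2 + 11*d + 30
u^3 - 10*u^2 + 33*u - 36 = (u - 4)*(u - 3)^2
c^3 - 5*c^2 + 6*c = c*(c - 3)*(c - 2)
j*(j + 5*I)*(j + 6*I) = j^3 + 11*I*j^2 - 30*j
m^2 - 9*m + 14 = (m - 7)*(m - 2)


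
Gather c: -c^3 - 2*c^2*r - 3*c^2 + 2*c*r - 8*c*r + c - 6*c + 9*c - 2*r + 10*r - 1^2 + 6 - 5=-c^3 + c^2*(-2*r - 3) + c*(4 - 6*r) + 8*r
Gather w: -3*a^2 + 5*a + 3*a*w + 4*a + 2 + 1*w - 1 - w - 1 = -3*a^2 + 3*a*w + 9*a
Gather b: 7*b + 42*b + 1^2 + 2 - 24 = 49*b - 21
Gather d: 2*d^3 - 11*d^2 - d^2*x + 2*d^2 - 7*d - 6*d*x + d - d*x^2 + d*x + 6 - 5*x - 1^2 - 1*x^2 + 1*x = 2*d^3 + d^2*(-x - 9) + d*(-x^2 - 5*x - 6) - x^2 - 4*x + 5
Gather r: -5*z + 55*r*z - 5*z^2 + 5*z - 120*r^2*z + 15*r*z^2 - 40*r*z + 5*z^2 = -120*r^2*z + r*(15*z^2 + 15*z)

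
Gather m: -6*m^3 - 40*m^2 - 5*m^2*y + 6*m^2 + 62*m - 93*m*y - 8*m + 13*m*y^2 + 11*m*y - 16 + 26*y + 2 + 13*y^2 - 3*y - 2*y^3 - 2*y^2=-6*m^3 + m^2*(-5*y - 34) + m*(13*y^2 - 82*y + 54) - 2*y^3 + 11*y^2 + 23*y - 14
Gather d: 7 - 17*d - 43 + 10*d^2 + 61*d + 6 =10*d^2 + 44*d - 30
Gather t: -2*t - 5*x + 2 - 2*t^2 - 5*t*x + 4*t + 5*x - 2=-2*t^2 + t*(2 - 5*x)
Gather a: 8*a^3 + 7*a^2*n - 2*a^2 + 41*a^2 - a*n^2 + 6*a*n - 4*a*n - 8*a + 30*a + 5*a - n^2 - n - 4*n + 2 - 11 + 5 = 8*a^3 + a^2*(7*n + 39) + a*(-n^2 + 2*n + 27) - n^2 - 5*n - 4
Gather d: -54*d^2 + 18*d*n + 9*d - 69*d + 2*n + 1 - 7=-54*d^2 + d*(18*n - 60) + 2*n - 6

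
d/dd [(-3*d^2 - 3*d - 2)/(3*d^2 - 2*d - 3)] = 5*(3*d^2 + 6*d + 1)/(9*d^4 - 12*d^3 - 14*d^2 + 12*d + 9)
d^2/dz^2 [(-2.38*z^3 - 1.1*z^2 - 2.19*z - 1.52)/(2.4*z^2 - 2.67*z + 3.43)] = (4.26325641456066e-14*z^4 - 34.075644*z^3 + 132.577668*z^2 - 1.393332*z - 62.641834)/(13.824*z^6 - 46.1376*z^5 + 110.59848*z^4 - 150.910803*z^3 + 158.063661*z^2 - 94.236849*z + 40.353607)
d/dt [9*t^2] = 18*t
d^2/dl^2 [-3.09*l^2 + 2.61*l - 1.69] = -6.18000000000000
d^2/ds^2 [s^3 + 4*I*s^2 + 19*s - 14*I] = 6*s + 8*I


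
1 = 1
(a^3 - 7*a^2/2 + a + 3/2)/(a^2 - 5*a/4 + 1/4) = 2*(2*a^2 - 5*a - 3)/(4*a - 1)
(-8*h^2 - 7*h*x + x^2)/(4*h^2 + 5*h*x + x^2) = (-8*h + x)/(4*h + x)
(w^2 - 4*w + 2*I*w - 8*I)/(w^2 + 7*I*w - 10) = (w - 4)/(w + 5*I)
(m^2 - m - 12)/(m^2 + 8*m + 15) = (m - 4)/(m + 5)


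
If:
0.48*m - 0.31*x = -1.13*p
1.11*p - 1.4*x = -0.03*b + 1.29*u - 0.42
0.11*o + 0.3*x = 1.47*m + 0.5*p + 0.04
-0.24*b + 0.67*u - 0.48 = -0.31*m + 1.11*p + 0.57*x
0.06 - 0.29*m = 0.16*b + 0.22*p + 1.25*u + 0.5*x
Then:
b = 14.9818947525485*x - 2.74254470118546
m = 8.95559596160554*x - 0.658978783316659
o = 100.907461150745*x - 7.1703519627619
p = 0.279920191143359 - 3.52981067395633*x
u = 0.502662845839973 - 3.77413411280238*x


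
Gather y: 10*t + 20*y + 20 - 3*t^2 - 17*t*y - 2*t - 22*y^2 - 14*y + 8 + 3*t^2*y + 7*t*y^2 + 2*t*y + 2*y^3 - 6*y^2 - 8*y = -3*t^2 + 8*t + 2*y^3 + y^2*(7*t - 28) + y*(3*t^2 - 15*t - 2) + 28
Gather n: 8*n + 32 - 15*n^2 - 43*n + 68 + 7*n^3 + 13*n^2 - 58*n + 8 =7*n^3 - 2*n^2 - 93*n + 108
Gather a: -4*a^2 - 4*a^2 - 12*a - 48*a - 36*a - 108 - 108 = -8*a^2 - 96*a - 216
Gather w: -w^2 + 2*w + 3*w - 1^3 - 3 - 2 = -w^2 + 5*w - 6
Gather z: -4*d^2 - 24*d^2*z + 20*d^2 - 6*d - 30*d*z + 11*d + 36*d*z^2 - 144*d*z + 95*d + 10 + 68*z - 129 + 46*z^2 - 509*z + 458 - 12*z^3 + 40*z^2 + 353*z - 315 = 16*d^2 + 100*d - 12*z^3 + z^2*(36*d + 86) + z*(-24*d^2 - 174*d - 88) + 24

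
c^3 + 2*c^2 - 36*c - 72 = (c - 6)*(c + 2)*(c + 6)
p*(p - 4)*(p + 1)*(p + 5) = p^4 + 2*p^3 - 19*p^2 - 20*p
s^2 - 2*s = s*(s - 2)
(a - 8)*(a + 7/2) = a^2 - 9*a/2 - 28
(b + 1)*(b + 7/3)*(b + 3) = b^3 + 19*b^2/3 + 37*b/3 + 7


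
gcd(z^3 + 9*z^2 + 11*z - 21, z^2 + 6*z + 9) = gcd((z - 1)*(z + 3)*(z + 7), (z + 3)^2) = z + 3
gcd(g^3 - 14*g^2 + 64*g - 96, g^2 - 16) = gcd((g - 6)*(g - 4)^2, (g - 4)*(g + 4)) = g - 4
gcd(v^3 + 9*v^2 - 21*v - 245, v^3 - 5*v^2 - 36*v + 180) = v - 5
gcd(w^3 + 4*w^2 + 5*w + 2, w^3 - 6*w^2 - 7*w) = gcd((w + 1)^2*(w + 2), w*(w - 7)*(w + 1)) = w + 1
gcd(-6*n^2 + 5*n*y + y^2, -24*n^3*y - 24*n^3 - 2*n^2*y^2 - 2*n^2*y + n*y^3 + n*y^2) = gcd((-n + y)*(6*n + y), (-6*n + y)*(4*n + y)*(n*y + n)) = 1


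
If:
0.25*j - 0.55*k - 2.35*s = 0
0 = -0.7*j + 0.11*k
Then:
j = -0.723076923076923*s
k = -4.6013986013986*s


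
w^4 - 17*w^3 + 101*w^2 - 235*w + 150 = (w - 6)*(w - 5)^2*(w - 1)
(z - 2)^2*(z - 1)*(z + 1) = z^4 - 4*z^3 + 3*z^2 + 4*z - 4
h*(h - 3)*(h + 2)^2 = h^4 + h^3 - 8*h^2 - 12*h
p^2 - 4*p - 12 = (p - 6)*(p + 2)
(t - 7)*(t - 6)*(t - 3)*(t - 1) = t^4 - 17*t^3 + 97*t^2 - 207*t + 126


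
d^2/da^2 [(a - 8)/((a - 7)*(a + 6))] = 2*(a^3 - 24*a^2 + 150*a - 386)/(a^6 - 3*a^5 - 123*a^4 + 251*a^3 + 5166*a^2 - 5292*a - 74088)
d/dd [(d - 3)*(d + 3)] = 2*d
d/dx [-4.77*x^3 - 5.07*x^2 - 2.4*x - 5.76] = -14.31*x^2 - 10.14*x - 2.4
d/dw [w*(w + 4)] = 2*w + 4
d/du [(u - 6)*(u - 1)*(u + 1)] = 3*u^2 - 12*u - 1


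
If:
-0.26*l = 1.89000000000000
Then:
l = -7.27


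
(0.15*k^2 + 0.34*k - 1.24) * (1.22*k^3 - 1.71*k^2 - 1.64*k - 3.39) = 0.183*k^5 + 0.1583*k^4 - 2.3402*k^3 + 1.0543*k^2 + 0.881*k + 4.2036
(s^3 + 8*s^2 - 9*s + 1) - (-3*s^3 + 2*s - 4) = 4*s^3 + 8*s^2 - 11*s + 5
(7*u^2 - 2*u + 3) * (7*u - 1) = 49*u^3 - 21*u^2 + 23*u - 3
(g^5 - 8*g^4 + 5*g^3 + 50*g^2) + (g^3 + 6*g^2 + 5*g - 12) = g^5 - 8*g^4 + 6*g^3 + 56*g^2 + 5*g - 12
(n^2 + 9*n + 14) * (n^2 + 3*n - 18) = n^4 + 12*n^3 + 23*n^2 - 120*n - 252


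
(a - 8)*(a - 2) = a^2 - 10*a + 16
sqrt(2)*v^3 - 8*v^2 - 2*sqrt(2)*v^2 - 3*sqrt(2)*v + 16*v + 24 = (v - 3)*(v - 4*sqrt(2))*(sqrt(2)*v + sqrt(2))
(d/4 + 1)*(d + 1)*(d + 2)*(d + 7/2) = d^4/4 + 21*d^3/8 + 77*d^2/8 + 57*d/4 + 7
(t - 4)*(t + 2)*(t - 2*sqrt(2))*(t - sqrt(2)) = t^4 - 3*sqrt(2)*t^3 - 2*t^3 - 4*t^2 + 6*sqrt(2)*t^2 - 8*t + 24*sqrt(2)*t - 32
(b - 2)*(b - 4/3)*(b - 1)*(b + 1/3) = b^4 - 4*b^3 + 41*b^2/9 - 2*b/3 - 8/9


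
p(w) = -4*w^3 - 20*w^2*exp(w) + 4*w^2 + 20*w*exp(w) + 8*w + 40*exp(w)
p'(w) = -20*w^2*exp(w) - 12*w^2 - 20*w*exp(w) + 8*w + 60*exp(w) + 8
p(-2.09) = 26.24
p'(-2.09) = -59.35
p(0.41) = 71.24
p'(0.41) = 82.25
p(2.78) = -983.29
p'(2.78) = -2483.06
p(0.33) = 64.72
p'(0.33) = 80.58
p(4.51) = -25398.65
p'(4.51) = -39933.02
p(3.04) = -1807.80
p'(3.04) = -3959.26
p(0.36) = 67.15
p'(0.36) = 81.29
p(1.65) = 102.71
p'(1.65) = -154.40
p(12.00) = -423168697.69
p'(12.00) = -498031285.74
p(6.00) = -226592.12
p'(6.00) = -315050.46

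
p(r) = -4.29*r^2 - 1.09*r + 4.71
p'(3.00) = -26.83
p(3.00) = -37.17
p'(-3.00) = 24.65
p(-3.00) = -30.63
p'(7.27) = -63.47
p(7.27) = -229.95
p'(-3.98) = 33.06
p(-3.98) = -58.91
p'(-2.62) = 21.39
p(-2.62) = -21.88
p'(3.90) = -34.55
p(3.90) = -64.79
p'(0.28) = -3.49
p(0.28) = 4.07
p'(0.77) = -7.70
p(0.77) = 1.33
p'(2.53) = -22.80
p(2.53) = -25.51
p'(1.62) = -14.99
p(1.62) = -8.31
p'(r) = -8.58*r - 1.09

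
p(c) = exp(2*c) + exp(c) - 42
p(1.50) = -17.43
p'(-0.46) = 1.43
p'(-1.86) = 0.20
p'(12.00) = 52978407014.48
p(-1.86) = -41.82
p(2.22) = 51.98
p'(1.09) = 20.67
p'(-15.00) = 0.00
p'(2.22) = 178.76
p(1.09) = -30.18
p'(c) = 2*exp(2*c) + exp(c)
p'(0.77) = 11.49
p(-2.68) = -41.93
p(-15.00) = -42.00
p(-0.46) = -40.97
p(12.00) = 26489284842.63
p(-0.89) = -41.42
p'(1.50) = 44.65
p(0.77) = -35.18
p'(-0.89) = 0.75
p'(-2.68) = 0.08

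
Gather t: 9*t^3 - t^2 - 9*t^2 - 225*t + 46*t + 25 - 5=9*t^3 - 10*t^2 - 179*t + 20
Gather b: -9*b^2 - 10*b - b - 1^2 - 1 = -9*b^2 - 11*b - 2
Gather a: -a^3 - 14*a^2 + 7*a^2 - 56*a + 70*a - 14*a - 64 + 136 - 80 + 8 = -a^3 - 7*a^2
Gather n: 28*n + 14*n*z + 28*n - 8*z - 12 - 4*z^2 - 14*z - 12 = n*(14*z + 56) - 4*z^2 - 22*z - 24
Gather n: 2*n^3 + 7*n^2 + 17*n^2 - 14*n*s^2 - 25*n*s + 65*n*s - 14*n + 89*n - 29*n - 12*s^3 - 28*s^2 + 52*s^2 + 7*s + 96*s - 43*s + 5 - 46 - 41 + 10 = 2*n^3 + 24*n^2 + n*(-14*s^2 + 40*s + 46) - 12*s^3 + 24*s^2 + 60*s - 72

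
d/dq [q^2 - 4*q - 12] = 2*q - 4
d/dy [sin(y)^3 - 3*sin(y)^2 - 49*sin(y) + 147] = (3*sin(y)^2 - 6*sin(y) - 49)*cos(y)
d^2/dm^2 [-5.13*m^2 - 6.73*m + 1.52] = -10.2600000000000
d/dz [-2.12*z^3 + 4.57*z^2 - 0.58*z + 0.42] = -6.36*z^2 + 9.14*z - 0.58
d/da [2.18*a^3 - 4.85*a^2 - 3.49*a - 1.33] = 6.54*a^2 - 9.7*a - 3.49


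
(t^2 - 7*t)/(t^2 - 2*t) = (t - 7)/(t - 2)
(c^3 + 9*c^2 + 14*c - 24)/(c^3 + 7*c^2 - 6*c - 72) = (c - 1)/(c - 3)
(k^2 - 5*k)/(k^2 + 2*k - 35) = k/(k + 7)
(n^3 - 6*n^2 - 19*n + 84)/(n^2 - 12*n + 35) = (n^2 + n - 12)/(n - 5)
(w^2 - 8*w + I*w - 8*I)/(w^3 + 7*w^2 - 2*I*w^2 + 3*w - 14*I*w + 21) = (w - 8)/(w^2 + w*(7 - 3*I) - 21*I)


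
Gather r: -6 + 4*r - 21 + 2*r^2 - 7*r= 2*r^2 - 3*r - 27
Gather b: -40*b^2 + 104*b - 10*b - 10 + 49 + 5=-40*b^2 + 94*b + 44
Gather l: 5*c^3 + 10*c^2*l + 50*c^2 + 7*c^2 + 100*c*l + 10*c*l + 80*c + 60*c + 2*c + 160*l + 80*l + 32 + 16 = 5*c^3 + 57*c^2 + 142*c + l*(10*c^2 + 110*c + 240) + 48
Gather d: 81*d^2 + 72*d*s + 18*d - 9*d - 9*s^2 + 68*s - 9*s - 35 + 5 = 81*d^2 + d*(72*s + 9) - 9*s^2 + 59*s - 30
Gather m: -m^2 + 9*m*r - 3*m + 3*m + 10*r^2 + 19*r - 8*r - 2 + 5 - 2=-m^2 + 9*m*r + 10*r^2 + 11*r + 1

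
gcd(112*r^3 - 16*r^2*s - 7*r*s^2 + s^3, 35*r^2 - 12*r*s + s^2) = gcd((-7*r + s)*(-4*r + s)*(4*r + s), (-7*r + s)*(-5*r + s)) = 7*r - s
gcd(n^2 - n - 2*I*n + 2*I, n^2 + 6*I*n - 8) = 1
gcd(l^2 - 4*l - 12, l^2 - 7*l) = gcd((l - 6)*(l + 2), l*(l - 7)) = 1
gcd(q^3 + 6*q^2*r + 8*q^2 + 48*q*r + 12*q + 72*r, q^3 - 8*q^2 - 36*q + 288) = q + 6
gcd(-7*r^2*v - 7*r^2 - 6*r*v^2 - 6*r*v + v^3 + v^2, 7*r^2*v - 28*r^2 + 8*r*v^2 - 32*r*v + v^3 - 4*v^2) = r + v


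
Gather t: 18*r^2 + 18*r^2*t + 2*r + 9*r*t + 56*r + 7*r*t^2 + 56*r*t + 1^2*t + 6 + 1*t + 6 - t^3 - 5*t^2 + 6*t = 18*r^2 + 58*r - t^3 + t^2*(7*r - 5) + t*(18*r^2 + 65*r + 8) + 12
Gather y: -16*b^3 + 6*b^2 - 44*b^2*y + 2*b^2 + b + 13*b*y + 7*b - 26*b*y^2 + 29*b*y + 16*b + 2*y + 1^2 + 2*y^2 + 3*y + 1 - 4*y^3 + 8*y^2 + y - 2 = -16*b^3 + 8*b^2 + 24*b - 4*y^3 + y^2*(10 - 26*b) + y*(-44*b^2 + 42*b + 6)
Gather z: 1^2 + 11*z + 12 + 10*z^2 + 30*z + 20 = 10*z^2 + 41*z + 33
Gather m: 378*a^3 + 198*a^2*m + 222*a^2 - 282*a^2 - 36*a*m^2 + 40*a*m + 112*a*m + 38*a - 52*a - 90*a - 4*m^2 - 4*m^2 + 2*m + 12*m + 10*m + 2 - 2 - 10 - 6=378*a^3 - 60*a^2 - 104*a + m^2*(-36*a - 8) + m*(198*a^2 + 152*a + 24) - 16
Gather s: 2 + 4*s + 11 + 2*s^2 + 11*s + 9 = 2*s^2 + 15*s + 22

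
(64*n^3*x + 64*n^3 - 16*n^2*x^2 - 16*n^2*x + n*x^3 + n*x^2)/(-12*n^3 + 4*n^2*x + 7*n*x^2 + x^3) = n*(64*n^2*x + 64*n^2 - 16*n*x^2 - 16*n*x + x^3 + x^2)/(-12*n^3 + 4*n^2*x + 7*n*x^2 + x^3)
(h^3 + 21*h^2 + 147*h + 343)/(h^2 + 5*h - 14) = (h^2 + 14*h + 49)/(h - 2)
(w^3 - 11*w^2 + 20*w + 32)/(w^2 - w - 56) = (w^2 - 3*w - 4)/(w + 7)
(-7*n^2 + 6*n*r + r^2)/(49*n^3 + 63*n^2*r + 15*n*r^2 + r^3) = (-n + r)/(7*n^2 + 8*n*r + r^2)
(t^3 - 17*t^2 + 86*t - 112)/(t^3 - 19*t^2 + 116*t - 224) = (t - 2)/(t - 4)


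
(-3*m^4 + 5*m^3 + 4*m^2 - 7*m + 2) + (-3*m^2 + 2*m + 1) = -3*m^4 + 5*m^3 + m^2 - 5*m + 3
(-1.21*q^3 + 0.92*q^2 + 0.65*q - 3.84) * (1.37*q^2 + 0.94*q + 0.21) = -1.6577*q^5 + 0.123*q^4 + 1.5012*q^3 - 4.4566*q^2 - 3.4731*q - 0.8064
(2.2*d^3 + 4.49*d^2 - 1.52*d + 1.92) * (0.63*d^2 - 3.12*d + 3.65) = 1.386*d^5 - 4.0353*d^4 - 6.9364*d^3 + 22.3405*d^2 - 11.5384*d + 7.008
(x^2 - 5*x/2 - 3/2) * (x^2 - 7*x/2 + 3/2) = x^4 - 6*x^3 + 35*x^2/4 + 3*x/2 - 9/4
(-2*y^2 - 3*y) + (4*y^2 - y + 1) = 2*y^2 - 4*y + 1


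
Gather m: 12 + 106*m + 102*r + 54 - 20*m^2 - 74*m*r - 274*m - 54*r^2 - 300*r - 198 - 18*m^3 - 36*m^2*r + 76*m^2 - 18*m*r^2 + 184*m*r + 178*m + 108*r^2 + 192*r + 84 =-18*m^3 + m^2*(56 - 36*r) + m*(-18*r^2 + 110*r + 10) + 54*r^2 - 6*r - 48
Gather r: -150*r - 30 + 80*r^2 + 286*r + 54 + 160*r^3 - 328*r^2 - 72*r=160*r^3 - 248*r^2 + 64*r + 24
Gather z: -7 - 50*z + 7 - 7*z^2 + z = -7*z^2 - 49*z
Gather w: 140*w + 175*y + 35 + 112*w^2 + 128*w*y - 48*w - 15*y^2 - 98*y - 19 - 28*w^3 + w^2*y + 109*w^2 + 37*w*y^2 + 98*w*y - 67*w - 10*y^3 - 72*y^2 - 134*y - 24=-28*w^3 + w^2*(y + 221) + w*(37*y^2 + 226*y + 25) - 10*y^3 - 87*y^2 - 57*y - 8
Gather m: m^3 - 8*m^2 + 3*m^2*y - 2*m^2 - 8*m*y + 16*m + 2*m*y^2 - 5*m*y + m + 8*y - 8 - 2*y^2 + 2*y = m^3 + m^2*(3*y - 10) + m*(2*y^2 - 13*y + 17) - 2*y^2 + 10*y - 8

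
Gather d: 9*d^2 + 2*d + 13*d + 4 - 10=9*d^2 + 15*d - 6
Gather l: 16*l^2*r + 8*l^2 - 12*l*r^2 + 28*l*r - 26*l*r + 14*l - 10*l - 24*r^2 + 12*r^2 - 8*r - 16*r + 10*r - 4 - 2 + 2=l^2*(16*r + 8) + l*(-12*r^2 + 2*r + 4) - 12*r^2 - 14*r - 4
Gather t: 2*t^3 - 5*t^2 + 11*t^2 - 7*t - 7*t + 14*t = 2*t^3 + 6*t^2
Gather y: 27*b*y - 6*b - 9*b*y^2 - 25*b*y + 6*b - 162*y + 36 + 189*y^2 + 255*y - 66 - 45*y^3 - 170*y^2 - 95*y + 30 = -45*y^3 + y^2*(19 - 9*b) + y*(2*b - 2)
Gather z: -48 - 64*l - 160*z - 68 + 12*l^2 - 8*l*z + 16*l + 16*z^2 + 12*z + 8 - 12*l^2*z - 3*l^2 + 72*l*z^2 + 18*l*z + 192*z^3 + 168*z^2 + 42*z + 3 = 9*l^2 - 48*l + 192*z^3 + z^2*(72*l + 184) + z*(-12*l^2 + 10*l - 106) - 105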